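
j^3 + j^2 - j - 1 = (j - 1)*(j + 1)^2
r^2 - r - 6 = (r - 3)*(r + 2)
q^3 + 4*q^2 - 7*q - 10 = (q - 2)*(q + 1)*(q + 5)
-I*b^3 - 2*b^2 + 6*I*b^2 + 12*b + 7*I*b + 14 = (b - 7)*(b - 2*I)*(-I*b - I)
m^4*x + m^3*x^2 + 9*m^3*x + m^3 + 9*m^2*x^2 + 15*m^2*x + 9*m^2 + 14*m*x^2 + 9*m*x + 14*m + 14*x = (m + 2)*(m + 7)*(m + x)*(m*x + 1)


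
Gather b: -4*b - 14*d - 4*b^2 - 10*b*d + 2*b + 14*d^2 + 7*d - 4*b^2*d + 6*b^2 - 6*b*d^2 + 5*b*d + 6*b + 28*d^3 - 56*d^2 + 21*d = b^2*(2 - 4*d) + b*(-6*d^2 - 5*d + 4) + 28*d^3 - 42*d^2 + 14*d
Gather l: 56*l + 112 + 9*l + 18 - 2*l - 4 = 63*l + 126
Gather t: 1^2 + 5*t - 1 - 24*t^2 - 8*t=-24*t^2 - 3*t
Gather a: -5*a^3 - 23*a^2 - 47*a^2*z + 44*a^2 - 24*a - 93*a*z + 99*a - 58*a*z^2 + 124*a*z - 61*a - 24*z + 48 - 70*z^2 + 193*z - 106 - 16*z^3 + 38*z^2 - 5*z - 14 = -5*a^3 + a^2*(21 - 47*z) + a*(-58*z^2 + 31*z + 14) - 16*z^3 - 32*z^2 + 164*z - 72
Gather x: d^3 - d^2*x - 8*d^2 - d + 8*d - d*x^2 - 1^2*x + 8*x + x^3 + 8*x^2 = d^3 - 8*d^2 + 7*d + x^3 + x^2*(8 - d) + x*(7 - d^2)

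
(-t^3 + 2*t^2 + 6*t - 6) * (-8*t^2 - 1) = 8*t^5 - 16*t^4 - 47*t^3 + 46*t^2 - 6*t + 6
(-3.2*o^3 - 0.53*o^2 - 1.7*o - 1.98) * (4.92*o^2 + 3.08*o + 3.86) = -15.744*o^5 - 12.4636*o^4 - 22.3484*o^3 - 17.0234*o^2 - 12.6604*o - 7.6428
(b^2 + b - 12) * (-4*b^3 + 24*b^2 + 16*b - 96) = -4*b^5 + 20*b^4 + 88*b^3 - 368*b^2 - 288*b + 1152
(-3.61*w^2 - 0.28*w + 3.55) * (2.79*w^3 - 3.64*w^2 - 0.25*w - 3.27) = -10.0719*w^5 + 12.3592*w^4 + 11.8262*w^3 - 1.0473*w^2 + 0.0281000000000001*w - 11.6085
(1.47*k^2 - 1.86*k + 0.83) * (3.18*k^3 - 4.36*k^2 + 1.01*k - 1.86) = 4.6746*k^5 - 12.324*k^4 + 12.2337*k^3 - 8.2316*k^2 + 4.2979*k - 1.5438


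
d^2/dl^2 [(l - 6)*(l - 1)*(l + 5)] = 6*l - 4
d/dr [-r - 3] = -1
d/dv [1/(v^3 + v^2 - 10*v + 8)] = (-3*v^2 - 2*v + 10)/(v^3 + v^2 - 10*v + 8)^2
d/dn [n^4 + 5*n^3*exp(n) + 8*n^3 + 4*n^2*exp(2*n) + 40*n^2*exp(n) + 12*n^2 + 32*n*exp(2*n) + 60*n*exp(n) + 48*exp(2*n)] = 5*n^3*exp(n) + 4*n^3 + 8*n^2*exp(2*n) + 55*n^2*exp(n) + 24*n^2 + 72*n*exp(2*n) + 140*n*exp(n) + 24*n + 128*exp(2*n) + 60*exp(n)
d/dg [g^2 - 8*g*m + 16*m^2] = 2*g - 8*m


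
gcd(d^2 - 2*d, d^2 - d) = d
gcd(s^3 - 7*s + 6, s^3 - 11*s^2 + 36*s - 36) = s - 2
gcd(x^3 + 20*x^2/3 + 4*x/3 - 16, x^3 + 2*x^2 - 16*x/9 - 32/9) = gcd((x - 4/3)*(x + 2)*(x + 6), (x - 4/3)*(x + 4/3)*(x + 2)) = x^2 + 2*x/3 - 8/3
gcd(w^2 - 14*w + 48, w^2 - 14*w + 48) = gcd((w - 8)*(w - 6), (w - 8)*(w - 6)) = w^2 - 14*w + 48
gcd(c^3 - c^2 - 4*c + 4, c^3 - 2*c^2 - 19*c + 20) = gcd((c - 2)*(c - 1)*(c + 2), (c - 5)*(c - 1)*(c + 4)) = c - 1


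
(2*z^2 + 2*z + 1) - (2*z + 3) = 2*z^2 - 2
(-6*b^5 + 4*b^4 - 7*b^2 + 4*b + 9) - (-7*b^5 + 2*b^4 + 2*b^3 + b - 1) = b^5 + 2*b^4 - 2*b^3 - 7*b^2 + 3*b + 10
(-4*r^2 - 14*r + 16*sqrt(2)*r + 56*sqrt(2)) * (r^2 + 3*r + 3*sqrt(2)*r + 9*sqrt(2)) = -4*r^4 - 26*r^3 + 4*sqrt(2)*r^3 + 26*sqrt(2)*r^2 + 54*r^2 + 42*sqrt(2)*r + 624*r + 1008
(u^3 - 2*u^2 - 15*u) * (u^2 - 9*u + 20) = u^5 - 11*u^4 + 23*u^3 + 95*u^2 - 300*u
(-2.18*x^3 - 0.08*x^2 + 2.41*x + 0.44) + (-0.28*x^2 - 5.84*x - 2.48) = -2.18*x^3 - 0.36*x^2 - 3.43*x - 2.04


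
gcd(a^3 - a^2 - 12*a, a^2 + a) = a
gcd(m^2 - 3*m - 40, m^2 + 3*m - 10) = m + 5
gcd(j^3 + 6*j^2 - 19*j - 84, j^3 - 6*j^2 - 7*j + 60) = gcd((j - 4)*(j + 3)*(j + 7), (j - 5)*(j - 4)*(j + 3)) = j^2 - j - 12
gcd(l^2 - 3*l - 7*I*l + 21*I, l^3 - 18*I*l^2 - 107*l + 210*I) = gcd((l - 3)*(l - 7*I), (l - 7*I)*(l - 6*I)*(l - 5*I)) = l - 7*I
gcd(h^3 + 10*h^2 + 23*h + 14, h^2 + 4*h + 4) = h + 2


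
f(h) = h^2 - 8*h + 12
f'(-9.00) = -26.00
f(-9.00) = 165.00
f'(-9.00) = -26.00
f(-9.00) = 165.00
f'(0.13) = -7.74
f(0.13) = 10.98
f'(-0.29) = -8.58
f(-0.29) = 14.40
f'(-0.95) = -9.90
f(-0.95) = 20.50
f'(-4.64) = -17.28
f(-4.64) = 70.65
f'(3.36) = -1.28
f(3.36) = -3.59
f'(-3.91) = -15.82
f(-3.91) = 58.57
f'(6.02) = 4.04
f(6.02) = 0.08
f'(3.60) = -0.80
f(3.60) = -3.84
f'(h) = 2*h - 8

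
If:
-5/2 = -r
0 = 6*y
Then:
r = 5/2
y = 0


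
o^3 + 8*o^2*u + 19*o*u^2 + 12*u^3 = (o + u)*(o + 3*u)*(o + 4*u)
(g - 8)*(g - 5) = g^2 - 13*g + 40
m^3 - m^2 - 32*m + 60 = (m - 5)*(m - 2)*(m + 6)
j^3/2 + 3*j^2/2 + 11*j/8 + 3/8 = (j/2 + 1/2)*(j + 1/2)*(j + 3/2)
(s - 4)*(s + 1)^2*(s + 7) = s^4 + 5*s^3 - 21*s^2 - 53*s - 28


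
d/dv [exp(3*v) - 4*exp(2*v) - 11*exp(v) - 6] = (3*exp(2*v) - 8*exp(v) - 11)*exp(v)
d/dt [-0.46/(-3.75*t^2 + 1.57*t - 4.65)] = (0.7222 - 3.45*t)/(3.75*t^2 - 1.57*t + 4.65)^2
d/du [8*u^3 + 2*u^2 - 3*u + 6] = 24*u^2 + 4*u - 3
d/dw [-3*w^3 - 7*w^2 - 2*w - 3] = -9*w^2 - 14*w - 2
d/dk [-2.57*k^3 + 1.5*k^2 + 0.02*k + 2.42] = -7.71*k^2 + 3.0*k + 0.02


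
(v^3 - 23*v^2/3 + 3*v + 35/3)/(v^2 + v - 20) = (v^3 - 23*v^2/3 + 3*v + 35/3)/(v^2 + v - 20)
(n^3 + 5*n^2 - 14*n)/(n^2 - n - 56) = n*(n - 2)/(n - 8)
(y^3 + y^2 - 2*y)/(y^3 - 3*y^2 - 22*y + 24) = y*(y + 2)/(y^2 - 2*y - 24)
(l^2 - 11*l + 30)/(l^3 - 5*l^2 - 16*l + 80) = (l - 6)/(l^2 - 16)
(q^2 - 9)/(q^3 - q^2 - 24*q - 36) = (q - 3)/(q^2 - 4*q - 12)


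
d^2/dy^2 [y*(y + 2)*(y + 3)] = 6*y + 10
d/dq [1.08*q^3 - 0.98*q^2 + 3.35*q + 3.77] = 3.24*q^2 - 1.96*q + 3.35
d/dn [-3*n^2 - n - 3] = -6*n - 1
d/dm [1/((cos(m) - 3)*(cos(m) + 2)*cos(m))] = (3*sin(m) - 6*sin(m)/cos(m)^2 - 2*tan(m))/((cos(m) - 3)^2*(cos(m) + 2)^2)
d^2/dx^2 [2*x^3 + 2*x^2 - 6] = 12*x + 4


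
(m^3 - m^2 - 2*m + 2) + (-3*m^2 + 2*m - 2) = m^3 - 4*m^2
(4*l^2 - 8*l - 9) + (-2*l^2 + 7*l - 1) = 2*l^2 - l - 10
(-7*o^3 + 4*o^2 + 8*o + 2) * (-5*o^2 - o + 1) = 35*o^5 - 13*o^4 - 51*o^3 - 14*o^2 + 6*o + 2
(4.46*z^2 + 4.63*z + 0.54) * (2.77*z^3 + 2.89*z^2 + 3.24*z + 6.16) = 12.3542*z^5 + 25.7145*z^4 + 29.3269*z^3 + 44.0354*z^2 + 30.2704*z + 3.3264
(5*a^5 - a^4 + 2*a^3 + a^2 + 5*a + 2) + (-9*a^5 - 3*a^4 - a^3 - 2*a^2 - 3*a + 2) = -4*a^5 - 4*a^4 + a^3 - a^2 + 2*a + 4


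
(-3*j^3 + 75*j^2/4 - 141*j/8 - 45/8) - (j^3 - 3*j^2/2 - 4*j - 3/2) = -4*j^3 + 81*j^2/4 - 109*j/8 - 33/8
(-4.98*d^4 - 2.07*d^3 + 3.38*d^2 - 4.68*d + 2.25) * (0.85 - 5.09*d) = 25.3482*d^5 + 6.3033*d^4 - 18.9637*d^3 + 26.6942*d^2 - 15.4305*d + 1.9125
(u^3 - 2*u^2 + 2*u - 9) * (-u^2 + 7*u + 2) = -u^5 + 9*u^4 - 14*u^3 + 19*u^2 - 59*u - 18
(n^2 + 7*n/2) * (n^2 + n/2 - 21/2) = n^4 + 4*n^3 - 35*n^2/4 - 147*n/4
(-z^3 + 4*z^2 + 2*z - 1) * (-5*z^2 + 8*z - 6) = 5*z^5 - 28*z^4 + 28*z^3 - 3*z^2 - 20*z + 6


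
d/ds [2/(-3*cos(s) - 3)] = -2*sin(s)/(3*(cos(s) + 1)^2)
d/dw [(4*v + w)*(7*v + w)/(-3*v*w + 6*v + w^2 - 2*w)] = ((4*v + w)*(7*v + w)*(3*v - 2*w + 2) - (11*v + 2*w)*(3*v*w - 6*v - w^2 + 2*w))/(3*v*w - 6*v - w^2 + 2*w)^2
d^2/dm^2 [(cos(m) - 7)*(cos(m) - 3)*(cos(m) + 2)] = -7*cos(m)/4 + 16*cos(2*m) - 9*cos(3*m)/4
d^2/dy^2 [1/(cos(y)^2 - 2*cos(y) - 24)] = (8*sin(y)^4 - 204*sin(y)^2 - 81*cos(y) - 3*cos(3*y) + 84)/(2*(sin(y)^2 + 2*cos(y) + 23)^3)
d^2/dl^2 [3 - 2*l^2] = -4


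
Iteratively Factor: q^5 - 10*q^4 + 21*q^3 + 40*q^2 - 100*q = (q - 2)*(q^4 - 8*q^3 + 5*q^2 + 50*q) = (q - 2)*(q + 2)*(q^3 - 10*q^2 + 25*q) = (q - 5)*(q - 2)*(q + 2)*(q^2 - 5*q) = (q - 5)^2*(q - 2)*(q + 2)*(q)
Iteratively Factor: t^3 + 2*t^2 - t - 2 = (t + 2)*(t^2 - 1) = (t + 1)*(t + 2)*(t - 1)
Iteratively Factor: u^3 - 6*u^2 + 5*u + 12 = (u - 3)*(u^2 - 3*u - 4) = (u - 4)*(u - 3)*(u + 1)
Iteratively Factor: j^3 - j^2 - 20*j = (j - 5)*(j^2 + 4*j) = (j - 5)*(j + 4)*(j)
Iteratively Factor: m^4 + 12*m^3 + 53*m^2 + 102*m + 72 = (m + 2)*(m^3 + 10*m^2 + 33*m + 36) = (m + 2)*(m + 4)*(m^2 + 6*m + 9) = (m + 2)*(m + 3)*(m + 4)*(m + 3)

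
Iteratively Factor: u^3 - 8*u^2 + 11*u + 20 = (u - 4)*(u^2 - 4*u - 5) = (u - 4)*(u + 1)*(u - 5)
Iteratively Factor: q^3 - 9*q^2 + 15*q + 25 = (q + 1)*(q^2 - 10*q + 25) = (q - 5)*(q + 1)*(q - 5)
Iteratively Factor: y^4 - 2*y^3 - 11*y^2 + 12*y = (y - 4)*(y^3 + 2*y^2 - 3*y) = y*(y - 4)*(y^2 + 2*y - 3) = y*(y - 4)*(y + 3)*(y - 1)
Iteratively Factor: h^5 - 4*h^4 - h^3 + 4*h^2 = (h)*(h^4 - 4*h^3 - h^2 + 4*h) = h*(h - 1)*(h^3 - 3*h^2 - 4*h) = h*(h - 1)*(h + 1)*(h^2 - 4*h) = h*(h - 4)*(h - 1)*(h + 1)*(h)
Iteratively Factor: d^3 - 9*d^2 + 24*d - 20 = (d - 2)*(d^2 - 7*d + 10) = (d - 5)*(d - 2)*(d - 2)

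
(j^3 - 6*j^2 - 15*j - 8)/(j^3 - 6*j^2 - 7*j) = (j^2 - 7*j - 8)/(j*(j - 7))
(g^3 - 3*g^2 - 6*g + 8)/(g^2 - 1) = (g^2 - 2*g - 8)/(g + 1)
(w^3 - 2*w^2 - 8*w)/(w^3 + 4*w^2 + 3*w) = (w^2 - 2*w - 8)/(w^2 + 4*w + 3)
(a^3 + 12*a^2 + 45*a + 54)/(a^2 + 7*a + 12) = (a^2 + 9*a + 18)/(a + 4)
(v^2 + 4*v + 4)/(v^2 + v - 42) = (v^2 + 4*v + 4)/(v^2 + v - 42)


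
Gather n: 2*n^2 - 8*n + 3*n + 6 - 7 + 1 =2*n^2 - 5*n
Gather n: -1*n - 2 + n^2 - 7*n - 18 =n^2 - 8*n - 20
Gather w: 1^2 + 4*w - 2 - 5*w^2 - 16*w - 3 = -5*w^2 - 12*w - 4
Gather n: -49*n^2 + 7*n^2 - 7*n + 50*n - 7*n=-42*n^2 + 36*n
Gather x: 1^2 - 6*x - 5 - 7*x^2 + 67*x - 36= -7*x^2 + 61*x - 40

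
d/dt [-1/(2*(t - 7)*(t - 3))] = (t - 5)/((t - 7)^2*(t - 3)^2)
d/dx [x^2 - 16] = 2*x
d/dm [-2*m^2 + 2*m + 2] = 2 - 4*m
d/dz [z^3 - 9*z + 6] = 3*z^2 - 9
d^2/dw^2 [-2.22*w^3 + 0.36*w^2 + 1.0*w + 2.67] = 0.72 - 13.32*w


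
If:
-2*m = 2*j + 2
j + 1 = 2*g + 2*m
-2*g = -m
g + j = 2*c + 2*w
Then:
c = -w - 1/2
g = 0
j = -1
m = 0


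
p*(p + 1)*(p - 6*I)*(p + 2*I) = p^4 + p^3 - 4*I*p^3 + 12*p^2 - 4*I*p^2 + 12*p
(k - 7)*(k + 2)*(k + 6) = k^3 + k^2 - 44*k - 84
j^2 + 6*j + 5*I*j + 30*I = (j + 6)*(j + 5*I)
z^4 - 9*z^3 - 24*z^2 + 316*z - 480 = (z - 8)*(z - 5)*(z - 2)*(z + 6)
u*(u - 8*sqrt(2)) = u^2 - 8*sqrt(2)*u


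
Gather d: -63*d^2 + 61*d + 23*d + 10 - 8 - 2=-63*d^2 + 84*d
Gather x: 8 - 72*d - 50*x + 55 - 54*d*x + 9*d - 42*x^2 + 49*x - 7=-63*d - 42*x^2 + x*(-54*d - 1) + 56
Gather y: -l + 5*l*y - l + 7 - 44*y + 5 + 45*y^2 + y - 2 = -2*l + 45*y^2 + y*(5*l - 43) + 10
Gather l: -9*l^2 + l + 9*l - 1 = -9*l^2 + 10*l - 1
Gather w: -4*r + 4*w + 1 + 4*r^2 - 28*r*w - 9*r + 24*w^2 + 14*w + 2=4*r^2 - 13*r + 24*w^2 + w*(18 - 28*r) + 3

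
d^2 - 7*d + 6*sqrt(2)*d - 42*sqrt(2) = (d - 7)*(d + 6*sqrt(2))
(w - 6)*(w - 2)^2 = w^3 - 10*w^2 + 28*w - 24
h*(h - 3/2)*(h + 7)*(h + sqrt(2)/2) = h^4 + sqrt(2)*h^3/2 + 11*h^3/2 - 21*h^2/2 + 11*sqrt(2)*h^2/4 - 21*sqrt(2)*h/4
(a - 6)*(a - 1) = a^2 - 7*a + 6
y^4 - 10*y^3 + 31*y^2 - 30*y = y*(y - 5)*(y - 3)*(y - 2)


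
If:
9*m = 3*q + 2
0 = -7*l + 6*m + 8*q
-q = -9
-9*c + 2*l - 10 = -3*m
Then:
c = 541/189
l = 274/21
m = 29/9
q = 9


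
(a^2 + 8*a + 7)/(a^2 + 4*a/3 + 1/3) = 3*(a + 7)/(3*a + 1)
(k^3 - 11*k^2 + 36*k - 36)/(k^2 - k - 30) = (k^2 - 5*k + 6)/(k + 5)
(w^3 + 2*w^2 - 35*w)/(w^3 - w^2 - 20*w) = (w + 7)/(w + 4)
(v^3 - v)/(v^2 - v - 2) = v*(v - 1)/(v - 2)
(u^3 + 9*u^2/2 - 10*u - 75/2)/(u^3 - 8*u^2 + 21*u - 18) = (2*u^2 + 15*u + 25)/(2*(u^2 - 5*u + 6))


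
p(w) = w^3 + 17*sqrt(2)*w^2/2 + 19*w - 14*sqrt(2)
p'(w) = 3*w^2 + 17*sqrt(2)*w + 19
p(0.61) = -3.51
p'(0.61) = 34.78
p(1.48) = 37.89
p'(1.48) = 61.15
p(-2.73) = -2.43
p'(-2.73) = -24.27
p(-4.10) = 35.45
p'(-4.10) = -29.14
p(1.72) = 53.53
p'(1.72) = 69.23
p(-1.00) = -27.78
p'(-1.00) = -2.04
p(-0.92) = -27.88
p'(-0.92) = -0.58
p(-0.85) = -27.88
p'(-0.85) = 0.73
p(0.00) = -19.80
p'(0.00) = 19.00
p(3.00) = 172.39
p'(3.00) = 118.12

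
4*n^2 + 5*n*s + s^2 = (n + s)*(4*n + s)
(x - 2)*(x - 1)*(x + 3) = x^3 - 7*x + 6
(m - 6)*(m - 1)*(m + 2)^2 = m^4 - 3*m^3 - 18*m^2 - 4*m + 24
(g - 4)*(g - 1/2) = g^2 - 9*g/2 + 2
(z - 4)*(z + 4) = z^2 - 16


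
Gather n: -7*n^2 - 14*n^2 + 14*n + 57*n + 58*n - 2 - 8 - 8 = -21*n^2 + 129*n - 18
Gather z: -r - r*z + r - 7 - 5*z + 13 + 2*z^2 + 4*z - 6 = 2*z^2 + z*(-r - 1)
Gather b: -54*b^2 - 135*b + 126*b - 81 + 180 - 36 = -54*b^2 - 9*b + 63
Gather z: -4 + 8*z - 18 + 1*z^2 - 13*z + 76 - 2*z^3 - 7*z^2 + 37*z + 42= -2*z^3 - 6*z^2 + 32*z + 96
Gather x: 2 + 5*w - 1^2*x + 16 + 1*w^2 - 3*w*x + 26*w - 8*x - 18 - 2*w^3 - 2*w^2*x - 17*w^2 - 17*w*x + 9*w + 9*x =-2*w^3 - 16*w^2 + 40*w + x*(-2*w^2 - 20*w)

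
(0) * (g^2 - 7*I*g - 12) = 0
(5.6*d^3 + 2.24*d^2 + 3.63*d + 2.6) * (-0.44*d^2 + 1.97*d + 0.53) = -2.464*d^5 + 10.0464*d^4 + 5.7836*d^3 + 7.1943*d^2 + 7.0459*d + 1.378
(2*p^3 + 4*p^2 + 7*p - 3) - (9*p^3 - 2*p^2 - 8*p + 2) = -7*p^3 + 6*p^2 + 15*p - 5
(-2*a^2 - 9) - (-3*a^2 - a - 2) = a^2 + a - 7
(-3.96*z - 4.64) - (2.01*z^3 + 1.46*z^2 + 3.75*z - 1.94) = -2.01*z^3 - 1.46*z^2 - 7.71*z - 2.7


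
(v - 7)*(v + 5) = v^2 - 2*v - 35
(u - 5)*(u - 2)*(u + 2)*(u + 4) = u^4 - u^3 - 24*u^2 + 4*u + 80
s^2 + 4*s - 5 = (s - 1)*(s + 5)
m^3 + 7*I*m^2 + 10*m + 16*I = (m - 2*I)*(m + I)*(m + 8*I)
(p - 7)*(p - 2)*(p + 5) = p^3 - 4*p^2 - 31*p + 70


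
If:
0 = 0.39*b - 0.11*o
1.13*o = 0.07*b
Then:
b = 0.00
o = 0.00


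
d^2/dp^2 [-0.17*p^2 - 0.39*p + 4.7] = -0.340000000000000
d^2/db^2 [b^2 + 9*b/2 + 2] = 2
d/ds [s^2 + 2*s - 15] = 2*s + 2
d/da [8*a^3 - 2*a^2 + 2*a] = 24*a^2 - 4*a + 2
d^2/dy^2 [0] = 0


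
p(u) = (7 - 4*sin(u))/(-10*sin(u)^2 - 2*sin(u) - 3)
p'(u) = (7 - 4*sin(u))*(20*sin(u)*cos(u) + 2*cos(u))/(-10*sin(u)^2 - 2*sin(u) - 3)^2 - 4*cos(u)/(-10*sin(u)^2 - 2*sin(u) - 3) = 2*(-20*sin(u)^2 + 70*sin(u) + 13)*cos(u)/(10*sin(u)^2 + 2*sin(u) + 3)^2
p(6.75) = -0.88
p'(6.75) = 2.06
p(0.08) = -2.07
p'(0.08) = 3.54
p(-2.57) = -1.89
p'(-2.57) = 2.20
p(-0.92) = -1.32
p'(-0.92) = -1.12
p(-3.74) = -0.65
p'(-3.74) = -1.43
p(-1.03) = -1.21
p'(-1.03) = -0.85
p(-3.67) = -0.76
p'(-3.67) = -1.74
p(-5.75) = -0.75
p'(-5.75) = 1.72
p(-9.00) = -2.23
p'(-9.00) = 2.34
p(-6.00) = -1.36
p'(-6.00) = 3.16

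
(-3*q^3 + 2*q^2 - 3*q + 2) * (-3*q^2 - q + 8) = 9*q^5 - 3*q^4 - 17*q^3 + 13*q^2 - 26*q + 16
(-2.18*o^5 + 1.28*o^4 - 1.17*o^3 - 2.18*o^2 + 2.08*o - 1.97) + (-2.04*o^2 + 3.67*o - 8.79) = -2.18*o^5 + 1.28*o^4 - 1.17*o^3 - 4.22*o^2 + 5.75*o - 10.76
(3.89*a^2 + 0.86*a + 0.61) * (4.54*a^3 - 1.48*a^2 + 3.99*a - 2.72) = 17.6606*a^5 - 1.8528*a^4 + 17.0177*a^3 - 8.0522*a^2 + 0.0947*a - 1.6592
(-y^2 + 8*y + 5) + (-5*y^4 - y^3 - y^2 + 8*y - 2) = -5*y^4 - y^3 - 2*y^2 + 16*y + 3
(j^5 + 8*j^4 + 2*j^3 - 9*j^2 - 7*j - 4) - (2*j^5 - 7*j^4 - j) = -j^5 + 15*j^4 + 2*j^3 - 9*j^2 - 6*j - 4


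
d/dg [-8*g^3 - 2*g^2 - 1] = 4*g*(-6*g - 1)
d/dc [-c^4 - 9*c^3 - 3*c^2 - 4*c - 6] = -4*c^3 - 27*c^2 - 6*c - 4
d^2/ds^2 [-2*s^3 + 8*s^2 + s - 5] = 16 - 12*s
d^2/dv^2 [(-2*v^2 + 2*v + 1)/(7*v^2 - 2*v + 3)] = 2*(70*v^3 + 273*v^2 - 168*v - 23)/(343*v^6 - 294*v^5 + 525*v^4 - 260*v^3 + 225*v^2 - 54*v + 27)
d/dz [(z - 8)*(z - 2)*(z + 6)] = 3*z^2 - 8*z - 44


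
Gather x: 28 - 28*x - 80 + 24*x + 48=-4*x - 4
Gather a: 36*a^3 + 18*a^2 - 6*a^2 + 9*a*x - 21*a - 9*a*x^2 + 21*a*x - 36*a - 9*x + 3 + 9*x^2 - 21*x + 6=36*a^3 + 12*a^2 + a*(-9*x^2 + 30*x - 57) + 9*x^2 - 30*x + 9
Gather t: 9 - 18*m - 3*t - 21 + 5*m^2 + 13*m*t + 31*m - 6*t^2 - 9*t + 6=5*m^2 + 13*m - 6*t^2 + t*(13*m - 12) - 6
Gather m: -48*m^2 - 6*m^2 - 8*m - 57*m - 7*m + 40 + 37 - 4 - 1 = -54*m^2 - 72*m + 72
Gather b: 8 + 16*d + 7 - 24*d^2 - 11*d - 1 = -24*d^2 + 5*d + 14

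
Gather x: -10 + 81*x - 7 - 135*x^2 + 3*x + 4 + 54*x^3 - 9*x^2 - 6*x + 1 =54*x^3 - 144*x^2 + 78*x - 12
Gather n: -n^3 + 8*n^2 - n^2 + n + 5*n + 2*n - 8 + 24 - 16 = -n^3 + 7*n^2 + 8*n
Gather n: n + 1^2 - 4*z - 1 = n - 4*z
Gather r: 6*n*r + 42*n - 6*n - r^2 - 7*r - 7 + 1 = 36*n - r^2 + r*(6*n - 7) - 6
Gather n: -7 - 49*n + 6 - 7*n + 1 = -56*n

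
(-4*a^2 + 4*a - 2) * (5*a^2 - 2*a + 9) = -20*a^4 + 28*a^3 - 54*a^2 + 40*a - 18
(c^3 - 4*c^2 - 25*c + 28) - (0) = c^3 - 4*c^2 - 25*c + 28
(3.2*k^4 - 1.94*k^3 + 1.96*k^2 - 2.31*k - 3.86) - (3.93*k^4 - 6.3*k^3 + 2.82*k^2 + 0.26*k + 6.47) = -0.73*k^4 + 4.36*k^3 - 0.86*k^2 - 2.57*k - 10.33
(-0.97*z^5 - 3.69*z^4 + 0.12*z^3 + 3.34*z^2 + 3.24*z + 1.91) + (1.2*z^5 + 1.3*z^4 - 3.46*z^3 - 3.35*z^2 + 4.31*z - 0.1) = 0.23*z^5 - 2.39*z^4 - 3.34*z^3 - 0.0100000000000002*z^2 + 7.55*z + 1.81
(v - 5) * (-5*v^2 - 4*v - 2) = -5*v^3 + 21*v^2 + 18*v + 10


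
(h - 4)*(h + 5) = h^2 + h - 20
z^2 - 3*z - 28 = (z - 7)*(z + 4)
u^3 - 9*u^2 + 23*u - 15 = (u - 5)*(u - 3)*(u - 1)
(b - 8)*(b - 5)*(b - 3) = b^3 - 16*b^2 + 79*b - 120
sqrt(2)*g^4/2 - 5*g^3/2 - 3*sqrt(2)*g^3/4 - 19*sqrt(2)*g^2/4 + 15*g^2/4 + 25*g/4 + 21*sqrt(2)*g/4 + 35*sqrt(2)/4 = (g - 5/2)*(g + 1)*(g - 7*sqrt(2)/2)*(sqrt(2)*g/2 + 1)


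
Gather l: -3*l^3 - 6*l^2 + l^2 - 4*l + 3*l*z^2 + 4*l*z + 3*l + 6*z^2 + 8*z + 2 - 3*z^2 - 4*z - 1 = -3*l^3 - 5*l^2 + l*(3*z^2 + 4*z - 1) + 3*z^2 + 4*z + 1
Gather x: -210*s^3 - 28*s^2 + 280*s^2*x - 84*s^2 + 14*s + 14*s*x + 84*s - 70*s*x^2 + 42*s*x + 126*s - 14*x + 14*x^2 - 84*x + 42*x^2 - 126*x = -210*s^3 - 112*s^2 + 224*s + x^2*(56 - 70*s) + x*(280*s^2 + 56*s - 224)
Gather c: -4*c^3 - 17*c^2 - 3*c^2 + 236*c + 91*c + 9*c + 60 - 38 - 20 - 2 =-4*c^3 - 20*c^2 + 336*c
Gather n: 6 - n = 6 - n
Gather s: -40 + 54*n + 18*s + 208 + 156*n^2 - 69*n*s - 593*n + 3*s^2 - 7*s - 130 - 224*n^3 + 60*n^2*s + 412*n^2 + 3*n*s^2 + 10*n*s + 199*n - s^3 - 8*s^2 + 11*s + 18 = -224*n^3 + 568*n^2 - 340*n - s^3 + s^2*(3*n - 5) + s*(60*n^2 - 59*n + 22) + 56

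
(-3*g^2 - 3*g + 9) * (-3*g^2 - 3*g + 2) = 9*g^4 + 18*g^3 - 24*g^2 - 33*g + 18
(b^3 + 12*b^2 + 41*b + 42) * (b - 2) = b^4 + 10*b^3 + 17*b^2 - 40*b - 84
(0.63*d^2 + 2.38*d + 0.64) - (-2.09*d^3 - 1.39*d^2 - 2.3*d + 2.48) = 2.09*d^3 + 2.02*d^2 + 4.68*d - 1.84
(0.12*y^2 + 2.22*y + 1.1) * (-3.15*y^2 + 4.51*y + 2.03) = -0.378*y^4 - 6.4518*y^3 + 6.7908*y^2 + 9.4676*y + 2.233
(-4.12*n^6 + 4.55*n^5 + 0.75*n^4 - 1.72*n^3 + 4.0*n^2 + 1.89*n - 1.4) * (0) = 0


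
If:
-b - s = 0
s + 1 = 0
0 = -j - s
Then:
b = 1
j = 1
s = -1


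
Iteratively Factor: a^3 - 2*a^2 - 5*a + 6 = (a - 3)*(a^2 + a - 2) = (a - 3)*(a - 1)*(a + 2)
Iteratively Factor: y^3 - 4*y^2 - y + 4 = (y + 1)*(y^2 - 5*y + 4) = (y - 1)*(y + 1)*(y - 4)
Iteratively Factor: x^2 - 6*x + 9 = (x - 3)*(x - 3)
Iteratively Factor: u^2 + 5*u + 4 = (u + 4)*(u + 1)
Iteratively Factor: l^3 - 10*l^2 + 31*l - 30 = (l - 3)*(l^2 - 7*l + 10) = (l - 5)*(l - 3)*(l - 2)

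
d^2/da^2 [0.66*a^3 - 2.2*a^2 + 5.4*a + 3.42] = 3.96*a - 4.4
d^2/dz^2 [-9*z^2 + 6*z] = -18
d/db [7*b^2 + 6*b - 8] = 14*b + 6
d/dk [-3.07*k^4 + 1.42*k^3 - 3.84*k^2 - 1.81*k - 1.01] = -12.28*k^3 + 4.26*k^2 - 7.68*k - 1.81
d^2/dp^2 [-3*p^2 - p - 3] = -6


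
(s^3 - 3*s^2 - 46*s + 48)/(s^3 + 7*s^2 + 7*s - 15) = (s^2 - 2*s - 48)/(s^2 + 8*s + 15)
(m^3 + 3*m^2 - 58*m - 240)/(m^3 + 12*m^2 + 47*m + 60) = (m^2 - 2*m - 48)/(m^2 + 7*m + 12)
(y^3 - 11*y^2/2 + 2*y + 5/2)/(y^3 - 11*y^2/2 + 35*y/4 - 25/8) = 4*(2*y^3 - 11*y^2 + 4*y + 5)/(8*y^3 - 44*y^2 + 70*y - 25)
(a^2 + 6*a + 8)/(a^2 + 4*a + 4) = (a + 4)/(a + 2)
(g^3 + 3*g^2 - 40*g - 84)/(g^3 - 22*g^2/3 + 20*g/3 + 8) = 3*(g^2 + 9*g + 14)/(3*g^2 - 4*g - 4)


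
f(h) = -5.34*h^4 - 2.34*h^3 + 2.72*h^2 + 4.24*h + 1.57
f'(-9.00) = 14958.10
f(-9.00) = -33146.15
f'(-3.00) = 501.46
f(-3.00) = -356.03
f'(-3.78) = 1037.03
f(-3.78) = -939.41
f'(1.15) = -31.27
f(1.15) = -2.86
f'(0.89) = -11.54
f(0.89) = 2.50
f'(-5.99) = 4310.51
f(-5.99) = -6297.93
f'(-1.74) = 86.05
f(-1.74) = -34.19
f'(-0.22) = 2.93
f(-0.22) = 0.78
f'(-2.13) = 167.22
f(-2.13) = -82.42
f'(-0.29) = 2.59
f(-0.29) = 0.59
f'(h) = -21.36*h^3 - 7.02*h^2 + 5.44*h + 4.24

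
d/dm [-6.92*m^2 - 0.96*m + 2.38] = -13.84*m - 0.96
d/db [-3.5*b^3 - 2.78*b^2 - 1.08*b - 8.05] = -10.5*b^2 - 5.56*b - 1.08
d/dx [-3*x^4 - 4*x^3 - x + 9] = -12*x^3 - 12*x^2 - 1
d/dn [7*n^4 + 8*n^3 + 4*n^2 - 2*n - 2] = 28*n^3 + 24*n^2 + 8*n - 2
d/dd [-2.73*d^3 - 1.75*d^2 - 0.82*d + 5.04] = -8.19*d^2 - 3.5*d - 0.82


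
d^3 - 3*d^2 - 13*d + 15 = (d - 5)*(d - 1)*(d + 3)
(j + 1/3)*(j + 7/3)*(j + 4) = j^3 + 20*j^2/3 + 103*j/9 + 28/9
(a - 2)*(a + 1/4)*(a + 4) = a^3 + 9*a^2/4 - 15*a/2 - 2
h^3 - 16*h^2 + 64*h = h*(h - 8)^2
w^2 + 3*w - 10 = (w - 2)*(w + 5)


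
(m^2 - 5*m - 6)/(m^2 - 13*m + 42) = (m + 1)/(m - 7)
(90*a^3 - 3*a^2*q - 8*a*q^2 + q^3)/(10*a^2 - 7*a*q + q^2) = (-18*a^2 - 3*a*q + q^2)/(-2*a + q)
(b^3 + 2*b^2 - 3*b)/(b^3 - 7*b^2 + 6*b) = (b + 3)/(b - 6)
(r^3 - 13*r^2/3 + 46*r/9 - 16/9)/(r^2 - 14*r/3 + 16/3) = (3*r^2 - 5*r + 2)/(3*(r - 2))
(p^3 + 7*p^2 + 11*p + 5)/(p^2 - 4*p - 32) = (p^3 + 7*p^2 + 11*p + 5)/(p^2 - 4*p - 32)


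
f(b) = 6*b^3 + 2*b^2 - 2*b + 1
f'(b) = 18*b^2 + 4*b - 2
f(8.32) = 3578.39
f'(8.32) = 1277.28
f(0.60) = 1.82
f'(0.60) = 6.88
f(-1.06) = -1.78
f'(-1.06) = 13.98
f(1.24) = 13.03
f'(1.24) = 30.64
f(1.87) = 43.49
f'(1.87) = 68.42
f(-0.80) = 0.81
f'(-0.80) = 6.32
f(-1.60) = -15.26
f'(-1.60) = 37.68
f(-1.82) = -24.91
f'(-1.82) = 50.34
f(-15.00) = -19769.00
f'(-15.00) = 3988.00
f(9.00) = 4519.00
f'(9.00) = 1492.00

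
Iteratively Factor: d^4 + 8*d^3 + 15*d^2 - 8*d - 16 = (d + 1)*(d^3 + 7*d^2 + 8*d - 16) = (d + 1)*(d + 4)*(d^2 + 3*d - 4) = (d + 1)*(d + 4)^2*(d - 1)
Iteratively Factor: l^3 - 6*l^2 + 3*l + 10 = (l + 1)*(l^2 - 7*l + 10) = (l - 2)*(l + 1)*(l - 5)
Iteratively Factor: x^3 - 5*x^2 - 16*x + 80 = (x - 5)*(x^2 - 16) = (x - 5)*(x + 4)*(x - 4)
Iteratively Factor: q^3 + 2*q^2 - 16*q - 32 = (q - 4)*(q^2 + 6*q + 8) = (q - 4)*(q + 2)*(q + 4)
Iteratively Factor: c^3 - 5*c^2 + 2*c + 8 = (c - 4)*(c^2 - c - 2) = (c - 4)*(c + 1)*(c - 2)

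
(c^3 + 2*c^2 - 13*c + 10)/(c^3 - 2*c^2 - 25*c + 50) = (c - 1)/(c - 5)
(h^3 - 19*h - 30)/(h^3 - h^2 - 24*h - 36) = (h - 5)/(h - 6)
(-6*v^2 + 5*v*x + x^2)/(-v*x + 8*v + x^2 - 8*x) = (6*v + x)/(x - 8)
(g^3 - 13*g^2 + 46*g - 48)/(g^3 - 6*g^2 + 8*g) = (g^2 - 11*g + 24)/(g*(g - 4))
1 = 1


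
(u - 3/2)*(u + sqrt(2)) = u^2 - 3*u/2 + sqrt(2)*u - 3*sqrt(2)/2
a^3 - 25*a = a*(a - 5)*(a + 5)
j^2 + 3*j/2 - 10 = (j - 5/2)*(j + 4)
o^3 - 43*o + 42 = (o - 6)*(o - 1)*(o + 7)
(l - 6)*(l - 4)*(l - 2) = l^3 - 12*l^2 + 44*l - 48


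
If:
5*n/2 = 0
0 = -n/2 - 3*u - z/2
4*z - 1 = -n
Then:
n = 0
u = -1/24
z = 1/4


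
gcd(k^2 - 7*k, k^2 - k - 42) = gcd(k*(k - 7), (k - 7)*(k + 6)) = k - 7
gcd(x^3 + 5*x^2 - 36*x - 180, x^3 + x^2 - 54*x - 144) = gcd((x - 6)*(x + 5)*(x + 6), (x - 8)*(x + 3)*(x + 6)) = x + 6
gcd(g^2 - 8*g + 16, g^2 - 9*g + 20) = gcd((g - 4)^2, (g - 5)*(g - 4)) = g - 4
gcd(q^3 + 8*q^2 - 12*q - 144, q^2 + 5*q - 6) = q + 6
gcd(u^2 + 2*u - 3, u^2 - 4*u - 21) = u + 3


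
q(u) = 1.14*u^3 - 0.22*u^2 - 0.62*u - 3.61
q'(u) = 3.42*u^2 - 0.44*u - 0.62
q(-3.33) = -46.08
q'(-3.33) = 38.77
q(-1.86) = -10.55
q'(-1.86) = 12.03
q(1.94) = 2.68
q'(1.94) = 11.40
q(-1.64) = -8.21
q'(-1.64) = 9.30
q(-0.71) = -3.69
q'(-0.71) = 1.42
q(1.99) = 3.27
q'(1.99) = 12.05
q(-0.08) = -3.56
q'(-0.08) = -0.56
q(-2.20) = -15.45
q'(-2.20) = 16.90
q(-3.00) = -34.51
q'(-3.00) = 31.48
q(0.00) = -3.61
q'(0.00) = -0.62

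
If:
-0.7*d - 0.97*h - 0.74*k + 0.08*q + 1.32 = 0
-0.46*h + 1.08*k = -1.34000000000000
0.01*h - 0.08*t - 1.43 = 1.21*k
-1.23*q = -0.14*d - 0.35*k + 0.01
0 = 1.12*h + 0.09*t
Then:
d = 3.47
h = -0.15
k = -1.30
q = 0.02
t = 1.81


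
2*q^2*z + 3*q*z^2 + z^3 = z*(q + z)*(2*q + z)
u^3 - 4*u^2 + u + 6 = (u - 3)*(u - 2)*(u + 1)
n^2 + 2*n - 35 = (n - 5)*(n + 7)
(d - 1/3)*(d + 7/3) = d^2 + 2*d - 7/9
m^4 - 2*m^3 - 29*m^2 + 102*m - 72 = (m - 4)*(m - 3)*(m - 1)*(m + 6)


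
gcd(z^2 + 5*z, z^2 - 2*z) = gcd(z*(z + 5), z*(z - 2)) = z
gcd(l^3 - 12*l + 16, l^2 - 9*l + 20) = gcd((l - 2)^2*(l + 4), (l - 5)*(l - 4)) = 1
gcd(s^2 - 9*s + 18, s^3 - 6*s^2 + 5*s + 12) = s - 3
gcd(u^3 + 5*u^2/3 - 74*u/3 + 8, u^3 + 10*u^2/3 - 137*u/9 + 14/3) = u^2 + 17*u/3 - 2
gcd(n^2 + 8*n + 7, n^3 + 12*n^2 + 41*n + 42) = n + 7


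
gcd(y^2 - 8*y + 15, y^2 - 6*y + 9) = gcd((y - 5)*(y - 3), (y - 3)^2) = y - 3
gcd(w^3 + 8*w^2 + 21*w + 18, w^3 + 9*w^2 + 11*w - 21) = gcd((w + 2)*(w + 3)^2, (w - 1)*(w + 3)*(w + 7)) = w + 3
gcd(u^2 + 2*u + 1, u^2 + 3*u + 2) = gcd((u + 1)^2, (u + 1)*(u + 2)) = u + 1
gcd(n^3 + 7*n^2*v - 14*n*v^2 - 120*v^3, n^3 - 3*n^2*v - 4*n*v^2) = -n + 4*v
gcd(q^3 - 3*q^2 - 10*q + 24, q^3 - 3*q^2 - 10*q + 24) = q^3 - 3*q^2 - 10*q + 24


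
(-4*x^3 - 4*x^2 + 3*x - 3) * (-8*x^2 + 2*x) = 32*x^5 + 24*x^4 - 32*x^3 + 30*x^2 - 6*x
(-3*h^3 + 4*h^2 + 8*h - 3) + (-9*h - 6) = -3*h^3 + 4*h^2 - h - 9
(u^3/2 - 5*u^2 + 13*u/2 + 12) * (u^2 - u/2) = u^5/2 - 21*u^4/4 + 9*u^3 + 35*u^2/4 - 6*u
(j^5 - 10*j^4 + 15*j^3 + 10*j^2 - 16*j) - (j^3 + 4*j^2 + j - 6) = j^5 - 10*j^4 + 14*j^3 + 6*j^2 - 17*j + 6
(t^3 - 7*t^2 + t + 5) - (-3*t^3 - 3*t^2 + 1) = 4*t^3 - 4*t^2 + t + 4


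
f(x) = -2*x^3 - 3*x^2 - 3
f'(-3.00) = -36.00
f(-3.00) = 24.00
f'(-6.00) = -180.00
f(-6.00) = 321.00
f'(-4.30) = -85.14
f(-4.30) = 100.54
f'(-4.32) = -86.05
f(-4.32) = 102.26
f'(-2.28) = -17.51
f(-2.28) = 5.11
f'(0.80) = -8.64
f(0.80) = -5.94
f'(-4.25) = -82.88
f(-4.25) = 96.34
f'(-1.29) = -2.24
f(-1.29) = -3.70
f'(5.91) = -245.03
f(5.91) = -520.63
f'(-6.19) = -192.76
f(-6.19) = 356.41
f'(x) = -6*x^2 - 6*x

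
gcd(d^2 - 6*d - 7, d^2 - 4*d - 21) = d - 7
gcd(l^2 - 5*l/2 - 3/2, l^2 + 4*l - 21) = l - 3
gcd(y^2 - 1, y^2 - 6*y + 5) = y - 1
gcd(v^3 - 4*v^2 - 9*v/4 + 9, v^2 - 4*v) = v - 4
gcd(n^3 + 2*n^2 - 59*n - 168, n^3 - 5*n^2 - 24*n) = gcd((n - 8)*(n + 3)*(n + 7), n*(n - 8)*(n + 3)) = n^2 - 5*n - 24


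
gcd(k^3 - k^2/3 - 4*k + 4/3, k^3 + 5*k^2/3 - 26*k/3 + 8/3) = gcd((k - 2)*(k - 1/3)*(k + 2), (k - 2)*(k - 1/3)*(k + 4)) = k^2 - 7*k/3 + 2/3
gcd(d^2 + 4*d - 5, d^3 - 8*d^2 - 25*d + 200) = d + 5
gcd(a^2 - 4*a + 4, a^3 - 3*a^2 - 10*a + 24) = a - 2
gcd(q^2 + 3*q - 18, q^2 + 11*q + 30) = q + 6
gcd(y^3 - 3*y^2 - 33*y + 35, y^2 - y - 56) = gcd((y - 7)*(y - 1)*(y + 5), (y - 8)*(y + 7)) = 1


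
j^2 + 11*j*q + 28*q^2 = (j + 4*q)*(j + 7*q)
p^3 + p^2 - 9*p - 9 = (p - 3)*(p + 1)*(p + 3)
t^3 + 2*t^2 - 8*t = t*(t - 2)*(t + 4)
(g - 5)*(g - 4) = g^2 - 9*g + 20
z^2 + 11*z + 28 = (z + 4)*(z + 7)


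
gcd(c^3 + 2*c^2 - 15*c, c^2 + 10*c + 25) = c + 5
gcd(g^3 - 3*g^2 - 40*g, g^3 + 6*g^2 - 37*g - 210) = g + 5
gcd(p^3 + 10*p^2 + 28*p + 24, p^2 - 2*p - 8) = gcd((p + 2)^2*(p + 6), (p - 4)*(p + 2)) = p + 2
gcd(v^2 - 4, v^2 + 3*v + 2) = v + 2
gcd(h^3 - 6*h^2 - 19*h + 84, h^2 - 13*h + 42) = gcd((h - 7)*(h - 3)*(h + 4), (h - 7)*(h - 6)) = h - 7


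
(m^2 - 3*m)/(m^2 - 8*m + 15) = m/(m - 5)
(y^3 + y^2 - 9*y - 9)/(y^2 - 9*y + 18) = (y^2 + 4*y + 3)/(y - 6)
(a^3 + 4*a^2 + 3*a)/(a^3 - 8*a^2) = (a^2 + 4*a + 3)/(a*(a - 8))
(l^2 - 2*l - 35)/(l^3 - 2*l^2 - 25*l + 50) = (l - 7)/(l^2 - 7*l + 10)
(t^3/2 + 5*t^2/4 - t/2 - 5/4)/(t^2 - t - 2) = (2*t^2 + 3*t - 5)/(4*(t - 2))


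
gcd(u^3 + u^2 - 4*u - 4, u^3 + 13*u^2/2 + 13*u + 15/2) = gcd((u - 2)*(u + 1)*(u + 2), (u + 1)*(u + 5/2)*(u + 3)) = u + 1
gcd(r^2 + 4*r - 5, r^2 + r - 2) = r - 1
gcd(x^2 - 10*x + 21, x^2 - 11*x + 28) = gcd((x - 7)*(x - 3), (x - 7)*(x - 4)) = x - 7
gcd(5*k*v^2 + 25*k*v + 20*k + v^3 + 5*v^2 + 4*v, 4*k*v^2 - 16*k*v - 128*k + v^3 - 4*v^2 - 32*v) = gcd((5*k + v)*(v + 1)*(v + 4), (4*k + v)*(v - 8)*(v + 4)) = v + 4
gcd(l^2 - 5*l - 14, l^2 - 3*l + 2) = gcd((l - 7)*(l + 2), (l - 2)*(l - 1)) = 1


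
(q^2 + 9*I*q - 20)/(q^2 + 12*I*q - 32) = (q + 5*I)/(q + 8*I)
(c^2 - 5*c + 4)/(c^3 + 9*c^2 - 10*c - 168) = (c - 1)/(c^2 + 13*c + 42)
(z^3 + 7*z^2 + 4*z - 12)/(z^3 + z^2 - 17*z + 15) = (z^2 + 8*z + 12)/(z^2 + 2*z - 15)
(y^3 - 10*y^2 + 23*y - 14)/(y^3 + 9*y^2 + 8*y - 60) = (y^2 - 8*y + 7)/(y^2 + 11*y + 30)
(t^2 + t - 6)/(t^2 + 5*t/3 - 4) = 3*(t - 2)/(3*t - 4)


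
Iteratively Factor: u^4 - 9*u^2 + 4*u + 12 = (u - 2)*(u^3 + 2*u^2 - 5*u - 6) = (u - 2)*(u + 1)*(u^2 + u - 6) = (u - 2)*(u + 1)*(u + 3)*(u - 2)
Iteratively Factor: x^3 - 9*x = (x)*(x^2 - 9) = x*(x + 3)*(x - 3)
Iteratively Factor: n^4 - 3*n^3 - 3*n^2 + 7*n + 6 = (n - 3)*(n^3 - 3*n - 2) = (n - 3)*(n + 1)*(n^2 - n - 2) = (n - 3)*(n - 2)*(n + 1)*(n + 1)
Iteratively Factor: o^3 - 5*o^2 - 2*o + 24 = (o - 3)*(o^2 - 2*o - 8) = (o - 4)*(o - 3)*(o + 2)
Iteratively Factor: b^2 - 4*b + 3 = (b - 3)*(b - 1)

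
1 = 1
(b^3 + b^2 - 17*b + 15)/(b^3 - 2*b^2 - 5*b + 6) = (b + 5)/(b + 2)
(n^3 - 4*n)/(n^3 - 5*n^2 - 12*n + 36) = n*(n + 2)/(n^2 - 3*n - 18)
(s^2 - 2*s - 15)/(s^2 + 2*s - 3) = (s - 5)/(s - 1)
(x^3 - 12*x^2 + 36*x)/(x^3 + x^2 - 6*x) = (x^2 - 12*x + 36)/(x^2 + x - 6)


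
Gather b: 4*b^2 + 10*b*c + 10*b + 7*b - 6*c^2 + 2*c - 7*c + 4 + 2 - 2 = 4*b^2 + b*(10*c + 17) - 6*c^2 - 5*c + 4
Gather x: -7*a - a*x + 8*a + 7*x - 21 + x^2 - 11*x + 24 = a + x^2 + x*(-a - 4) + 3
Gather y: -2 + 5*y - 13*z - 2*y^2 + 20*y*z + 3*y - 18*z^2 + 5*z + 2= -2*y^2 + y*(20*z + 8) - 18*z^2 - 8*z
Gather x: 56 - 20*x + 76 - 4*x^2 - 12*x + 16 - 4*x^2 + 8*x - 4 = -8*x^2 - 24*x + 144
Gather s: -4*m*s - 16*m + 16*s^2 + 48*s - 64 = -16*m + 16*s^2 + s*(48 - 4*m) - 64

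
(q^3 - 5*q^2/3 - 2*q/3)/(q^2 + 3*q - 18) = q*(3*q^2 - 5*q - 2)/(3*(q^2 + 3*q - 18))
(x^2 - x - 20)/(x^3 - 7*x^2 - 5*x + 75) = (x + 4)/(x^2 - 2*x - 15)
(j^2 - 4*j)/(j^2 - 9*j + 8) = j*(j - 4)/(j^2 - 9*j + 8)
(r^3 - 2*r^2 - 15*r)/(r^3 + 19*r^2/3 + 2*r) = 3*(r^2 - 2*r - 15)/(3*r^2 + 19*r + 6)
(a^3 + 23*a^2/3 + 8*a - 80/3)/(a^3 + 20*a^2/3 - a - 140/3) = (3*a - 4)/(3*a - 7)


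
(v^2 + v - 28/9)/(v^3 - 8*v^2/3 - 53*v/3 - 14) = (v - 4/3)/(v^2 - 5*v - 6)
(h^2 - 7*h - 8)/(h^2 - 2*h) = (h^2 - 7*h - 8)/(h*(h - 2))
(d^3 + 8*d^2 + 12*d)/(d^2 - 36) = d*(d + 2)/(d - 6)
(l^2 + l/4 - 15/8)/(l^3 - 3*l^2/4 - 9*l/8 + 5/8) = (2*l + 3)/(2*l^2 + l - 1)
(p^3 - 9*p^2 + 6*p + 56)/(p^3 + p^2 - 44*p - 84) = (p - 4)/(p + 6)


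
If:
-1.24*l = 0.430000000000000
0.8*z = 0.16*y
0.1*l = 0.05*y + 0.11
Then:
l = -0.35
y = -2.89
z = -0.58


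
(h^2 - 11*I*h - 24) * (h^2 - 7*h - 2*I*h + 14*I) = h^4 - 7*h^3 - 13*I*h^3 - 46*h^2 + 91*I*h^2 + 322*h + 48*I*h - 336*I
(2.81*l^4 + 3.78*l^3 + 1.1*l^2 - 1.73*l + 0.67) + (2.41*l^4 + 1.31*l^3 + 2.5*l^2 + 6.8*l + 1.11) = 5.22*l^4 + 5.09*l^3 + 3.6*l^2 + 5.07*l + 1.78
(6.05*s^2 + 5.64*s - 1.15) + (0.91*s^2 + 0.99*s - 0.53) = 6.96*s^2 + 6.63*s - 1.68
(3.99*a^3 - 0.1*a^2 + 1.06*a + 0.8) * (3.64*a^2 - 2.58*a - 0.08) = 14.5236*a^5 - 10.6582*a^4 + 3.7972*a^3 + 0.1852*a^2 - 2.1488*a - 0.064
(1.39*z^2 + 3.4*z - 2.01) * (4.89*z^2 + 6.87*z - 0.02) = 6.7971*z^4 + 26.1753*z^3 + 13.5013*z^2 - 13.8767*z + 0.0402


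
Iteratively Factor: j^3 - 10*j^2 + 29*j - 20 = (j - 4)*(j^2 - 6*j + 5) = (j - 4)*(j - 1)*(j - 5)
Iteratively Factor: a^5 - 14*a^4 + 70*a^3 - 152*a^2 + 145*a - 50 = (a - 1)*(a^4 - 13*a^3 + 57*a^2 - 95*a + 50) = (a - 1)^2*(a^3 - 12*a^2 + 45*a - 50) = (a - 5)*(a - 1)^2*(a^2 - 7*a + 10) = (a - 5)*(a - 2)*(a - 1)^2*(a - 5)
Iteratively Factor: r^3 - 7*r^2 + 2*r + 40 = (r - 4)*(r^2 - 3*r - 10) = (r - 4)*(r + 2)*(r - 5)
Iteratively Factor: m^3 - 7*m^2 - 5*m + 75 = (m - 5)*(m^2 - 2*m - 15) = (m - 5)*(m + 3)*(m - 5)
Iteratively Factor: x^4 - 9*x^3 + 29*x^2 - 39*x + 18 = (x - 1)*(x^3 - 8*x^2 + 21*x - 18) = (x - 3)*(x - 1)*(x^2 - 5*x + 6) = (x - 3)*(x - 2)*(x - 1)*(x - 3)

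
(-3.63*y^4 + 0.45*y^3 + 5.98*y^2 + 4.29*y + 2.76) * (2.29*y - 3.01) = -8.3127*y^5 + 11.9568*y^4 + 12.3397*y^3 - 8.1757*y^2 - 6.5925*y - 8.3076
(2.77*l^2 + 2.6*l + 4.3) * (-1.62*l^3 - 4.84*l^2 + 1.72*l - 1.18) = -4.4874*l^5 - 17.6188*l^4 - 14.7856*l^3 - 19.6086*l^2 + 4.328*l - 5.074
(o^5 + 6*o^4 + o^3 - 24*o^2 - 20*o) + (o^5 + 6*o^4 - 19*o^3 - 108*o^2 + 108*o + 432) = 2*o^5 + 12*o^4 - 18*o^3 - 132*o^2 + 88*o + 432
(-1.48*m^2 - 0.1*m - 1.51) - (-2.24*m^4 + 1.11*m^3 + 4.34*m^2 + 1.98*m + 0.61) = 2.24*m^4 - 1.11*m^3 - 5.82*m^2 - 2.08*m - 2.12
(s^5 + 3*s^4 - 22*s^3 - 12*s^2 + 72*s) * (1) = s^5 + 3*s^4 - 22*s^3 - 12*s^2 + 72*s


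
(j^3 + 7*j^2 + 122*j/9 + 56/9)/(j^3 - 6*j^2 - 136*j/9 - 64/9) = (3*j^2 + 19*j + 28)/(3*j^2 - 20*j - 32)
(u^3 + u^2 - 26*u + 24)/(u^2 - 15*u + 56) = (u^3 + u^2 - 26*u + 24)/(u^2 - 15*u + 56)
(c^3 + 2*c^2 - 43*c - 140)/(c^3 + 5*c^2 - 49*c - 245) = (c + 4)/(c + 7)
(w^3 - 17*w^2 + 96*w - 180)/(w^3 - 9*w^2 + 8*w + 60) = (w - 6)/(w + 2)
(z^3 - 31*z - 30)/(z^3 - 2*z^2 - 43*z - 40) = (z - 6)/(z - 8)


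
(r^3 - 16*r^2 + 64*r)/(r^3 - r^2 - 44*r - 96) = r*(r - 8)/(r^2 + 7*r + 12)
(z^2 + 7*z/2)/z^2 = (z + 7/2)/z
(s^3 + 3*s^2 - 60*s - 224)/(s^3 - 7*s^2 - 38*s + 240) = (s^2 + 11*s + 28)/(s^2 + s - 30)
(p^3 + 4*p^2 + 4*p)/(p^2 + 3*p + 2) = p*(p + 2)/(p + 1)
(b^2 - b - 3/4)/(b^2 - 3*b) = (b^2 - b - 3/4)/(b*(b - 3))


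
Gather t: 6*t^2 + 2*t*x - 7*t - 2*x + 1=6*t^2 + t*(2*x - 7) - 2*x + 1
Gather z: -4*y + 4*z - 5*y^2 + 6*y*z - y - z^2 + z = -5*y^2 - 5*y - z^2 + z*(6*y + 5)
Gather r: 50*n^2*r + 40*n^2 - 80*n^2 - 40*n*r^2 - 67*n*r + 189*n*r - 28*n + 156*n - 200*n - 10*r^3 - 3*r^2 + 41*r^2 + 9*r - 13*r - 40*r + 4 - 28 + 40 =-40*n^2 - 72*n - 10*r^3 + r^2*(38 - 40*n) + r*(50*n^2 + 122*n - 44) + 16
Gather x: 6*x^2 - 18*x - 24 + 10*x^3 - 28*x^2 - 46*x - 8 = 10*x^3 - 22*x^2 - 64*x - 32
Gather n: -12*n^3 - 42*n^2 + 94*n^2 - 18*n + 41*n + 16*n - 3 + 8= -12*n^3 + 52*n^2 + 39*n + 5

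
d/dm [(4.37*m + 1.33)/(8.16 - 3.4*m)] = (136.61608*m - 327.878592)/(3.4*m - 8.16)^3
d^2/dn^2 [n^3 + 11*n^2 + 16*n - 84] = 6*n + 22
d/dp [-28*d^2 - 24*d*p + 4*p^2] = -24*d + 8*p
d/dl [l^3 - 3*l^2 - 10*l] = 3*l^2 - 6*l - 10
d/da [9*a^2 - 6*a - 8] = 18*a - 6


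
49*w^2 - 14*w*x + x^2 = (-7*w + x)^2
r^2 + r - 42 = (r - 6)*(r + 7)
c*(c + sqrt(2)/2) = c^2 + sqrt(2)*c/2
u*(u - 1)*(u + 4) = u^3 + 3*u^2 - 4*u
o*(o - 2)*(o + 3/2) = o^3 - o^2/2 - 3*o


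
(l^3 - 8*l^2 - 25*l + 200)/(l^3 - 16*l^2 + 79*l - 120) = (l + 5)/(l - 3)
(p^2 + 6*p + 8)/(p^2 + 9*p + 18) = (p^2 + 6*p + 8)/(p^2 + 9*p + 18)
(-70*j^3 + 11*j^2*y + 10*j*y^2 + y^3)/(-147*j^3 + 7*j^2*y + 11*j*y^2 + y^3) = (-10*j^2 + 3*j*y + y^2)/(-21*j^2 + 4*j*y + y^2)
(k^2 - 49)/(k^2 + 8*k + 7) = (k - 7)/(k + 1)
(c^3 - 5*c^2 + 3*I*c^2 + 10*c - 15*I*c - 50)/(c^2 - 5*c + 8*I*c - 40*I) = (c^2 + 3*I*c + 10)/(c + 8*I)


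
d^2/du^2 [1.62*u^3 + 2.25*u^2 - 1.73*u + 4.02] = 9.72*u + 4.5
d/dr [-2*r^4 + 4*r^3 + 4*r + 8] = -8*r^3 + 12*r^2 + 4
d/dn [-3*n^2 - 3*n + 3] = -6*n - 3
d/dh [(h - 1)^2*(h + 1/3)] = (h - 1)*(9*h - 1)/3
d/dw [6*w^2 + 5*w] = 12*w + 5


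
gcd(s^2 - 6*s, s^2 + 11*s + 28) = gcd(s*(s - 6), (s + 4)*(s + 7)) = 1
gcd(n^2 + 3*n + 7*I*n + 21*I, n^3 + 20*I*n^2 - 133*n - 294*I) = n + 7*I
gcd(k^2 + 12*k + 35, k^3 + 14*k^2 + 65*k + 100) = k + 5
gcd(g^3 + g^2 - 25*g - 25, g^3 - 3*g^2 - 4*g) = g + 1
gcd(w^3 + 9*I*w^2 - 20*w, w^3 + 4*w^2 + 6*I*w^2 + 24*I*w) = w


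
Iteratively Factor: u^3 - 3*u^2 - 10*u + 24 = (u - 4)*(u^2 + u - 6) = (u - 4)*(u - 2)*(u + 3)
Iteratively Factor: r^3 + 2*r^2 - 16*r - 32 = (r + 4)*(r^2 - 2*r - 8) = (r - 4)*(r + 4)*(r + 2)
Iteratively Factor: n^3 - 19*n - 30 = (n - 5)*(n^2 + 5*n + 6) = (n - 5)*(n + 2)*(n + 3)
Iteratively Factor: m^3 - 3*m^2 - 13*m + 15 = (m - 1)*(m^2 - 2*m - 15) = (m - 5)*(m - 1)*(m + 3)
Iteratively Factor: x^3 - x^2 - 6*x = (x + 2)*(x^2 - 3*x) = (x - 3)*(x + 2)*(x)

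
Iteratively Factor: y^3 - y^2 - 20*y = (y - 5)*(y^2 + 4*y) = (y - 5)*(y + 4)*(y)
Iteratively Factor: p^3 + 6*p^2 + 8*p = (p)*(p^2 + 6*p + 8) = p*(p + 2)*(p + 4)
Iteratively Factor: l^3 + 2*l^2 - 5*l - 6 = (l + 1)*(l^2 + l - 6) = (l + 1)*(l + 3)*(l - 2)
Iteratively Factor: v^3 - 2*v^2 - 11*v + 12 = (v + 3)*(v^2 - 5*v + 4) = (v - 1)*(v + 3)*(v - 4)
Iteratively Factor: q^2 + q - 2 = (q + 2)*(q - 1)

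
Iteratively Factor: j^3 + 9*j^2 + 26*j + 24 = (j + 2)*(j^2 + 7*j + 12) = (j + 2)*(j + 3)*(j + 4)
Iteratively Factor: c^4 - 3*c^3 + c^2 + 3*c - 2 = (c + 1)*(c^3 - 4*c^2 + 5*c - 2) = (c - 1)*(c + 1)*(c^2 - 3*c + 2) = (c - 2)*(c - 1)*(c + 1)*(c - 1)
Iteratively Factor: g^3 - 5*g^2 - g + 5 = (g - 1)*(g^2 - 4*g - 5) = (g - 1)*(g + 1)*(g - 5)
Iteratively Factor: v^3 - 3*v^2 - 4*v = (v)*(v^2 - 3*v - 4) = v*(v - 4)*(v + 1)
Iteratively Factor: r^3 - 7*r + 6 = (r + 3)*(r^2 - 3*r + 2) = (r - 2)*(r + 3)*(r - 1)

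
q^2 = q^2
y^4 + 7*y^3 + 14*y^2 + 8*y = y*(y + 1)*(y + 2)*(y + 4)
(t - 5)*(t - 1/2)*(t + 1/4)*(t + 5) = t^4 - t^3/4 - 201*t^2/8 + 25*t/4 + 25/8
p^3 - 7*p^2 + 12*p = p*(p - 4)*(p - 3)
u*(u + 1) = u^2 + u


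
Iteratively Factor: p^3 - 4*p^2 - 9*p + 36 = (p + 3)*(p^2 - 7*p + 12) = (p - 3)*(p + 3)*(p - 4)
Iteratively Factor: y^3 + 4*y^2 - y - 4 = (y + 1)*(y^2 + 3*y - 4) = (y + 1)*(y + 4)*(y - 1)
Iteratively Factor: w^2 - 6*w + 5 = (w - 1)*(w - 5)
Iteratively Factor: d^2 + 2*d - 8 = (d + 4)*(d - 2)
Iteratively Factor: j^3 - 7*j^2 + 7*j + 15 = (j + 1)*(j^2 - 8*j + 15) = (j - 5)*(j + 1)*(j - 3)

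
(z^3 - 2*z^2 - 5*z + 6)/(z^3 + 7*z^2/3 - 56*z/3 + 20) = 3*(z^3 - 2*z^2 - 5*z + 6)/(3*z^3 + 7*z^2 - 56*z + 60)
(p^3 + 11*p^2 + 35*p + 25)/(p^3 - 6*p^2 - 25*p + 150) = (p^2 + 6*p + 5)/(p^2 - 11*p + 30)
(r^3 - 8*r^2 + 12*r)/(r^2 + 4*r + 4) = r*(r^2 - 8*r + 12)/(r^2 + 4*r + 4)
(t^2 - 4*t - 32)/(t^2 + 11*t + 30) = (t^2 - 4*t - 32)/(t^2 + 11*t + 30)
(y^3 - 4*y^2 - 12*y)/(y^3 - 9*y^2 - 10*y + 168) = y*(y + 2)/(y^2 - 3*y - 28)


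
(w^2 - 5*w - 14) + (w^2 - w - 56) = 2*w^2 - 6*w - 70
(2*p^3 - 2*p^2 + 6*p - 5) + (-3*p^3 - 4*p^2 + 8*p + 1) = -p^3 - 6*p^2 + 14*p - 4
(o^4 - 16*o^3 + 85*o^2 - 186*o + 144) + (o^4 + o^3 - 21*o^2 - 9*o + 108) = 2*o^4 - 15*o^3 + 64*o^2 - 195*o + 252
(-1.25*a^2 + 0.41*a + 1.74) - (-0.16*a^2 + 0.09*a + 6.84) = -1.09*a^2 + 0.32*a - 5.1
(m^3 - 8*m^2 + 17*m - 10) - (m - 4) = m^3 - 8*m^2 + 16*m - 6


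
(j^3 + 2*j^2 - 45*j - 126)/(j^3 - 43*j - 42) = (j + 3)/(j + 1)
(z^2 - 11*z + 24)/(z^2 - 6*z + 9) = (z - 8)/(z - 3)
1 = 1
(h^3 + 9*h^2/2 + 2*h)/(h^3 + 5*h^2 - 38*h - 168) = h*(2*h + 1)/(2*(h^2 + h - 42))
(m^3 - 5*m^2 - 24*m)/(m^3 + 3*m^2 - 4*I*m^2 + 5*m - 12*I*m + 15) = m*(m - 8)/(m^2 - 4*I*m + 5)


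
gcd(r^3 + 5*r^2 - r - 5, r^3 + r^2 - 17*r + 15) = r^2 + 4*r - 5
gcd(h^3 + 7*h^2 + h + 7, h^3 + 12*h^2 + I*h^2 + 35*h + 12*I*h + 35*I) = h^2 + h*(7 + I) + 7*I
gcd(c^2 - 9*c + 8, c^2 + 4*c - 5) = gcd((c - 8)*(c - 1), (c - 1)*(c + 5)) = c - 1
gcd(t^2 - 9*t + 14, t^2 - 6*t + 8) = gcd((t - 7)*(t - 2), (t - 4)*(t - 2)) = t - 2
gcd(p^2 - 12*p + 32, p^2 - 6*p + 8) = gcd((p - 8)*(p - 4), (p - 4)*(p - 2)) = p - 4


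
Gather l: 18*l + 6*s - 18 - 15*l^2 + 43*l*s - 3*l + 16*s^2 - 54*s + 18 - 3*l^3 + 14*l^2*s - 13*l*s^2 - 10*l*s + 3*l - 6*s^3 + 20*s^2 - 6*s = -3*l^3 + l^2*(14*s - 15) + l*(-13*s^2 + 33*s + 18) - 6*s^3 + 36*s^2 - 54*s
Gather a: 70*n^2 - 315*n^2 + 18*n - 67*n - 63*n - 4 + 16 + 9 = -245*n^2 - 112*n + 21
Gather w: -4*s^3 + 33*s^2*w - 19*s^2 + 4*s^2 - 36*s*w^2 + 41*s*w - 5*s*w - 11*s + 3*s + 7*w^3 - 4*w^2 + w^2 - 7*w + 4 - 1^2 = -4*s^3 - 15*s^2 - 8*s + 7*w^3 + w^2*(-36*s - 3) + w*(33*s^2 + 36*s - 7) + 3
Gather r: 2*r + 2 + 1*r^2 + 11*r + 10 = r^2 + 13*r + 12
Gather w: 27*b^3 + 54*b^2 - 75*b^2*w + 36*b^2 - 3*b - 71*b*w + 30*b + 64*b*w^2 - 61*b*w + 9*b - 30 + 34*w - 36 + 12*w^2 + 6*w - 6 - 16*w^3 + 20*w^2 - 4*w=27*b^3 + 90*b^2 + 36*b - 16*w^3 + w^2*(64*b + 32) + w*(-75*b^2 - 132*b + 36) - 72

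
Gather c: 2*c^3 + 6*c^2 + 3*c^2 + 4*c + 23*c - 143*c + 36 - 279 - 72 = 2*c^3 + 9*c^2 - 116*c - 315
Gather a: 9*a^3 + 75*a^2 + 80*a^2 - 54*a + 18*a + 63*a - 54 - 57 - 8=9*a^3 + 155*a^2 + 27*a - 119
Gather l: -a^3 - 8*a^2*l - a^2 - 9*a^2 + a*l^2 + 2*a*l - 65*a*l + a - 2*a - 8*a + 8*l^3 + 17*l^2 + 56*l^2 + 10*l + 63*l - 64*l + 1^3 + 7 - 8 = -a^3 - 10*a^2 - 9*a + 8*l^3 + l^2*(a + 73) + l*(-8*a^2 - 63*a + 9)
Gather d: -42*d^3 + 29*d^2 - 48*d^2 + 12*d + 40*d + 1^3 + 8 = -42*d^3 - 19*d^2 + 52*d + 9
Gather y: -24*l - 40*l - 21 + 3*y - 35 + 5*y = -64*l + 8*y - 56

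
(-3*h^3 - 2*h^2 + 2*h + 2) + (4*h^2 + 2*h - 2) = -3*h^3 + 2*h^2 + 4*h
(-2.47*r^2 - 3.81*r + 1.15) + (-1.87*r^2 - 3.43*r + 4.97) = -4.34*r^2 - 7.24*r + 6.12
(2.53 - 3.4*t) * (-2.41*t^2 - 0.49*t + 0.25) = 8.194*t^3 - 4.4313*t^2 - 2.0897*t + 0.6325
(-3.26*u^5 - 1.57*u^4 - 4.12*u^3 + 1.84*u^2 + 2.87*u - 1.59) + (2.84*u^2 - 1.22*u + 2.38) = -3.26*u^5 - 1.57*u^4 - 4.12*u^3 + 4.68*u^2 + 1.65*u + 0.79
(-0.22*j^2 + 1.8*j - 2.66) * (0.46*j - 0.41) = -0.1012*j^3 + 0.9182*j^2 - 1.9616*j + 1.0906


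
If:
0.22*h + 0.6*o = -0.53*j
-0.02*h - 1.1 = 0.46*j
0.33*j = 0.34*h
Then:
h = -2.23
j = -2.29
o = 2.84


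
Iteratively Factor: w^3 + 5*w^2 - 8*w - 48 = (w + 4)*(w^2 + w - 12) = (w - 3)*(w + 4)*(w + 4)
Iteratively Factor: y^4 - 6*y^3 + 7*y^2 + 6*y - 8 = (y - 4)*(y^3 - 2*y^2 - y + 2) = (y - 4)*(y - 2)*(y^2 - 1) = (y - 4)*(y - 2)*(y + 1)*(y - 1)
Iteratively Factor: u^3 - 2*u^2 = (u)*(u^2 - 2*u) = u^2*(u - 2)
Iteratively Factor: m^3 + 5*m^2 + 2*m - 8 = (m + 4)*(m^2 + m - 2) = (m - 1)*(m + 4)*(m + 2)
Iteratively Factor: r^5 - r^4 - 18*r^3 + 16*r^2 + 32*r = (r - 4)*(r^4 + 3*r^3 - 6*r^2 - 8*r) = (r - 4)*(r + 1)*(r^3 + 2*r^2 - 8*r) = (r - 4)*(r + 1)*(r + 4)*(r^2 - 2*r) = r*(r - 4)*(r + 1)*(r + 4)*(r - 2)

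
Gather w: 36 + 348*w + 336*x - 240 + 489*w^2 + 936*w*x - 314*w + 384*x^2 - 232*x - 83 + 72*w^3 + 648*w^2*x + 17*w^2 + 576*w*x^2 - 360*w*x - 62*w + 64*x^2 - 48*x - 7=72*w^3 + w^2*(648*x + 506) + w*(576*x^2 + 576*x - 28) + 448*x^2 + 56*x - 294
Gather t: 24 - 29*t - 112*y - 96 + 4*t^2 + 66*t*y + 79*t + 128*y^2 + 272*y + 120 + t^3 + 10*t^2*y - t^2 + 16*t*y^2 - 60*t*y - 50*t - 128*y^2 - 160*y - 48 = t^3 + t^2*(10*y + 3) + t*(16*y^2 + 6*y)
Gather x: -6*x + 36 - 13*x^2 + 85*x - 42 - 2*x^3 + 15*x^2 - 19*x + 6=-2*x^3 + 2*x^2 + 60*x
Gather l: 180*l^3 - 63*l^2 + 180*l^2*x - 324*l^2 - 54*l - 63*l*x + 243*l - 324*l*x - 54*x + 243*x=180*l^3 + l^2*(180*x - 387) + l*(189 - 387*x) + 189*x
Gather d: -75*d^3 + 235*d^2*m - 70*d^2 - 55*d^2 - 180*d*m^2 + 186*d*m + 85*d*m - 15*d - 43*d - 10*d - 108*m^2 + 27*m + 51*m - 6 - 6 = -75*d^3 + d^2*(235*m - 125) + d*(-180*m^2 + 271*m - 68) - 108*m^2 + 78*m - 12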